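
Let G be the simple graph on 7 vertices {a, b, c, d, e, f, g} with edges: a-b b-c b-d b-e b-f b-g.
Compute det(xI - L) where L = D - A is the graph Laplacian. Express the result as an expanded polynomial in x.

x^7 - 12x^6 + 45x^5 - 80x^4 + 75x^3 - 36x^2 + 7x

Reading degrees in the order [a, b, c, d, e, f, g] gives [1, 6, 1, 1, 1, 1, 1]; set D = diag(1, 6, 1, 1, 1, 1, 1) and form L = D - A. The eigenvalues of L are [0, 1, 1, 1, 1, 1, 7]; the characteristic polynomial is the product of (x - lambda_i), which multiplies out to x^7 - 12x^6 + 45x^5 - 80x^4 + 75x^3 - 36x^2 + 7x. The constant term is 0 because L is singular (the all-ones vector lies in its kernel). There is one zero in the spectrum, matching the 1 component. By the matrix-tree theorem the graph has (1/7) * product of the nonzero eigenvalues = 1 spanning tree.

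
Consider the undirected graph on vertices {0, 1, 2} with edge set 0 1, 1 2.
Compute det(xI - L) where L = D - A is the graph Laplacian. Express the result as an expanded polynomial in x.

Reading degrees in the order [0, 1, 2] gives [1, 2, 1]; set D = diag(1, 2, 1) and form L = D - A. Computing det(xI - L) by cofactor expansion (or equivalently via sum-over-permutations) gives x^3 - 4x^2 + 3x. The constant term is 0 because L is singular (the all-ones vector lies in its kernel).

x^3 - 4x^2 + 3x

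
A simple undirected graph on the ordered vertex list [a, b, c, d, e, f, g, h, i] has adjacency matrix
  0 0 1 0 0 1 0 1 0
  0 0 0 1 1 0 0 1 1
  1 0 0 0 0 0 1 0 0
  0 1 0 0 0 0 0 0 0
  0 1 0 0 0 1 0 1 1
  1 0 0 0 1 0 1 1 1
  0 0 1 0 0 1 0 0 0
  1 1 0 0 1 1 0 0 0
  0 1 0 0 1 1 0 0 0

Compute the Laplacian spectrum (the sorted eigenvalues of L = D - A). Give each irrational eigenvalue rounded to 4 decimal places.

Each diagonal entry of L is the vertex degree and each off-diagonal entry is -1 where an edge is present, 0 otherwise; in the order [a, b, c, d, e, f, g, h, i] the diagonal is [3, 4, 2, 1, 4, 5, 2, 4, 3]. Diagonalising L (or applying a numerical eigensolver to the 9x9 matrix) gives the spectrum above. The single zero eigenvalue shows the graph is connected. There is one zero in the spectrum, matching the 1 component. By the matrix-tree theorem the graph has (1/9) * product of the nonzero eigenvalues = 411 spanning trees.

[0, 0.6195, 1.2522, 2.2839, 3.0679, 3.8988, 4.8790, 5.5356, 6.4631]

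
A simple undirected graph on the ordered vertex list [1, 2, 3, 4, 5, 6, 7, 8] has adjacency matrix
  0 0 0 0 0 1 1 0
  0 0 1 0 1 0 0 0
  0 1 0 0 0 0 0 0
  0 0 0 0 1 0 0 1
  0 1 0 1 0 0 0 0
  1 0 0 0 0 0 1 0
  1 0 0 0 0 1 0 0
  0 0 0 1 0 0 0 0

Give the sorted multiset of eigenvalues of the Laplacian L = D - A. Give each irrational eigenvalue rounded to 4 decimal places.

[0, 0, 0.3820, 1.3820, 2.6180, 3, 3, 3.6180]

Reading degrees in the order [1, 2, 3, 4, 5, 6, 7, 8] gives [2, 2, 1, 2, 2, 2, 2, 1]; set D = diag(2, 2, 1, 2, 2, 2, 2, 1) and form L = D - A. L is symmetric positive semidefinite, so every eigenvalue is real and nonnegative. The 2 zero eigenvalues correspond to the 2 connected components. The largest eigenvalue, 3.6180, is at most the vertex count 8.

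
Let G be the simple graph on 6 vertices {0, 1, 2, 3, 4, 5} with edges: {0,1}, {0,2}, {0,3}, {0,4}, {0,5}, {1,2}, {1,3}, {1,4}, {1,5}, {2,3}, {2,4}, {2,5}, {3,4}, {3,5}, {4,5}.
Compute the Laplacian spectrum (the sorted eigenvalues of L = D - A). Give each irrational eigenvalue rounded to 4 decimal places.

Reading degrees in the order [0, 1, 2, 3, 4, 5] gives [5, 5, 5, 5, 5, 5]; set D = diag(5, 5, 5, 5, 5, 5) and form L = D - A. The multiplicity of 0 as a Laplacian eigenvalue equals the number of connected components. There is one zero in the spectrum, matching the 1 component. The eigenvalues sum to 30, which equals trace(L) = 2|E|.

[0, 6, 6, 6, 6, 6]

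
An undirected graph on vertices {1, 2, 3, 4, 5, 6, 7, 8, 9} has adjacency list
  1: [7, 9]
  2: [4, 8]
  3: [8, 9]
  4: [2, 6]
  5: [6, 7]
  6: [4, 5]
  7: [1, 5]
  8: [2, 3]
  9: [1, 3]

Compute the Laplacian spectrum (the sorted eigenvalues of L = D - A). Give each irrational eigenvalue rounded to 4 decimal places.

[0, 0.4679, 0.4679, 1.6527, 1.6527, 3, 3, 3.8794, 3.8794]

With the vertex order [1, 2, 3, 4, 5, 6, 7, 8, 9], the degrees are [2, 2, 2, 2, 2, 2, 2, 2, 2], giving D = diag(2, 2, 2, 2, 2, 2, 2, 2, 2) and L = D - A. The multiplicity of 0 as a Laplacian eigenvalue equals the number of connected components.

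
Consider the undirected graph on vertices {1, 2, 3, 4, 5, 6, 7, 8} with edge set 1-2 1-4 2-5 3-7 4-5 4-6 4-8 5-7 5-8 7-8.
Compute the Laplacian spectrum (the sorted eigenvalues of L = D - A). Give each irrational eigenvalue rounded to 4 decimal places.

[0, 0.5642, 0.9142, 1.6661, 2.6249, 3.8908, 4.6289, 5.7110]

With the vertex order [1, 2, 3, 4, 5, 6, 7, 8], the degrees are [2, 2, 1, 4, 4, 1, 3, 3], giving D = diag(2, 2, 1, 4, 4, 1, 3, 3) and L = D - A. Diagonalising L (or applying a numerical eigensolver to the 8x8 matrix) gives the spectrum above. By the matrix-tree theorem the graph has (1/8) * product of the nonzero eigenvalues = 29 spanning trees.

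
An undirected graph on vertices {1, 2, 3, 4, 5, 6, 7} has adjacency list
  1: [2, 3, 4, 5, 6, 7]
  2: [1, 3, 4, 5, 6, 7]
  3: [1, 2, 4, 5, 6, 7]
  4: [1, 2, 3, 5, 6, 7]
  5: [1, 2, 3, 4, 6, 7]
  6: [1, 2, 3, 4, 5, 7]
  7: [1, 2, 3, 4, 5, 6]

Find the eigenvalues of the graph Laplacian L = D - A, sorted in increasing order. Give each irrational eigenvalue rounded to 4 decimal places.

Each diagonal entry of L is the vertex degree and each off-diagonal entry is -1 where an edge is present, 0 otherwise; in the order [1, 2, 3, 4, 5, 6, 7] the diagonal is [6, 6, 6, 6, 6, 6, 6]. The multiplicity of 0 as a Laplacian eigenvalue equals the number of connected components. The single zero eigenvalue shows the graph is connected. By the matrix-tree theorem the graph has (1/7) * product of the nonzero eigenvalues = 16807 spanning trees. The eigenvalues sum to 42, which equals trace(L) = 2|E|.

[0, 7, 7, 7, 7, 7, 7]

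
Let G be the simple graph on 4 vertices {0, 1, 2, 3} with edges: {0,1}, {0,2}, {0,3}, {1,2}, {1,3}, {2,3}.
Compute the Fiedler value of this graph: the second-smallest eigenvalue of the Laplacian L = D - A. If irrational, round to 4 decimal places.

4

Reading degrees in the order [0, 1, 2, 3] gives [3, 3, 3, 3]; set D = diag(3, 3, 3, 3) and form L = D - A. The sorted Laplacian eigenvalues are [0, 4, 4, 4]; the algebraic connectivity is the second entry, 4. The largest eigenvalue, 4, is at most the vertex count 4. There is one zero in the spectrum, matching the 1 component.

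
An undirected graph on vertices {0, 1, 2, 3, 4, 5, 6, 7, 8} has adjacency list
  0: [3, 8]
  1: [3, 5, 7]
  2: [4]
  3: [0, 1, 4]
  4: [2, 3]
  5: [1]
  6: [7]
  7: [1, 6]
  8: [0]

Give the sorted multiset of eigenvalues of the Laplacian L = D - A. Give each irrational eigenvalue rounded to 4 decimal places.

[0, 0.2311, 0.3820, 0.6416, 1.6129, 2.2591, 2.6180, 3.5132, 4.7421]

Reading degrees in the order [0, 1, 2, 3, 4, 5, 6, 7, 8] gives [2, 3, 1, 3, 2, 1, 1, 2, 1]; set D = diag(2, 3, 1, 3, 2, 1, 1, 2, 1) and form L = D - A. The multiplicity of 0 as a Laplacian eigenvalue equals the number of connected components. The largest eigenvalue, 4.7421, is at most the vertex count 9. By the matrix-tree theorem the graph has (1/9) * product of the nonzero eigenvalues = 1 spanning tree.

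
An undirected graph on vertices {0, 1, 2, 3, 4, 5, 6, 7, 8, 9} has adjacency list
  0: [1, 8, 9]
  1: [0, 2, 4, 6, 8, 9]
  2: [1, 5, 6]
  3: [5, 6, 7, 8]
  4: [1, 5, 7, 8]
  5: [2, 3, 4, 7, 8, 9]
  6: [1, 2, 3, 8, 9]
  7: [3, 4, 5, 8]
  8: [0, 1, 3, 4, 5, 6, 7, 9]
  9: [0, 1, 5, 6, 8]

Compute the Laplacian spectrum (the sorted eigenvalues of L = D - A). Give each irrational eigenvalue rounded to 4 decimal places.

Each diagonal entry of L is the vertex degree and each off-diagonal entry is -1 where an edge is present, 0 otherwise; in the order [0, 1, 2, 3, 4, 5, 6, 7, 8, 9] the diagonal is [3, 6, 3, 4, 4, 6, 5, 4, 8, 5]. L is symmetric positive semidefinite, so every eigenvalue is real and nonnegative. The largest eigenvalue, 9.1044, is at most the vertex count 10.

[0, 2.2591, 2.5928, 3.6290, 4.5028, 5.3228, 5.7259, 7.0684, 7.7948, 9.1044]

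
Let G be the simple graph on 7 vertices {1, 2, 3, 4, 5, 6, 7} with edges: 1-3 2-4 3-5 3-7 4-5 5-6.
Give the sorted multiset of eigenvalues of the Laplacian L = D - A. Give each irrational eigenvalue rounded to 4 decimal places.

[0, 0.3217, 0.6802, 1, 2.1397, 3.2297, 4.6287]

With the vertex order [1, 2, 3, 4, 5, 6, 7], the degrees are [1, 1, 3, 2, 3, 1, 1], giving D = diag(1, 1, 3, 2, 3, 1, 1) and L = D - A. L is symmetric positive semidefinite, so every eigenvalue is real and nonnegative. The single zero eigenvalue shows the graph is connected. The largest eigenvalue, 4.6287, is at most the vertex count 7. The eigenvalues sum to 12, which equals trace(L) = 2|E|.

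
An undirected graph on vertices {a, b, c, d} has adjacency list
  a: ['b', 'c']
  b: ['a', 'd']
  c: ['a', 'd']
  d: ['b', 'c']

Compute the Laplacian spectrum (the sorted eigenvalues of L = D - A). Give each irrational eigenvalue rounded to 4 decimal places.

Reading degrees in the order [a, b, c, d] gives [2, 2, 2, 2]; set D = diag(2, 2, 2, 2) and form L = D - A. Since every row of L sums to 0, the all-ones vector is in the kernel and 0 is an eigenvalue. The single zero eigenvalue shows the graph is connected. There is one zero in the spectrum, matching the 1 component.

[0, 2, 2, 4]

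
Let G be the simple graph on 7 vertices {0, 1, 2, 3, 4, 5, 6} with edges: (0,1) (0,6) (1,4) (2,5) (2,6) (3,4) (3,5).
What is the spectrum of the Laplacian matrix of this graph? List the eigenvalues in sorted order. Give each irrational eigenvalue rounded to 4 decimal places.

[0, 0.7530, 0.7530, 2.4450, 2.4450, 3.8019, 3.8019]

With the vertex order [0, 1, 2, 3, 4, 5, 6], the degrees are [2, 2, 2, 2, 2, 2, 2], giving D = diag(2, 2, 2, 2, 2, 2, 2) and L = D - A. Since every row of L sums to 0, the all-ones vector is in the kernel and 0 is an eigenvalue. The single zero eigenvalue shows the graph is connected. There is one zero in the spectrum, matching the 1 component.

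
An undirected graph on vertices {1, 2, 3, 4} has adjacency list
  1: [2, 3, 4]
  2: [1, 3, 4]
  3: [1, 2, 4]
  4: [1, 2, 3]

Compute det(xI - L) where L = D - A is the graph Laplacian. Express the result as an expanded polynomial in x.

Reading degrees in the order [1, 2, 3, 4] gives [3, 3, 3, 3]; set D = diag(3, 3, 3, 3) and form L = D - A. L has integer entries, so p(x) = det(xI - L) has integer coefficients. Expanding the determinant yields x^4 - 12x^3 + 48x^2 - 64x. The coefficient of x^3 equals -trace(L) = -12, matching the sum of degrees. By the matrix-tree theorem the graph has (1/4) * product of the nonzero eigenvalues = 16 spanning trees.

x^4 - 12x^3 + 48x^2 - 64x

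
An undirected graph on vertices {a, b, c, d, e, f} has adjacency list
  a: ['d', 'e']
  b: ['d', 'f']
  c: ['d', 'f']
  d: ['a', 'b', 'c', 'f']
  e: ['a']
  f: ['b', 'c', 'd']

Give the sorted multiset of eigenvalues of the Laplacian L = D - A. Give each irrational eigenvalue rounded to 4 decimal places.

[0, 0.4859, 2, 2.4280, 4, 5.0861]

Each diagonal entry of L is the vertex degree and each off-diagonal entry is -1 where an edge is present, 0 otherwise; in the order [a, b, c, d, e, f] the diagonal is [2, 2, 2, 4, 1, 3]. L is symmetric positive semidefinite, so every eigenvalue is real and nonnegative. The largest eigenvalue, 5.0861, is at most the vertex count 6. The eigenvalues sum to 14, which equals trace(L) = 2|E|.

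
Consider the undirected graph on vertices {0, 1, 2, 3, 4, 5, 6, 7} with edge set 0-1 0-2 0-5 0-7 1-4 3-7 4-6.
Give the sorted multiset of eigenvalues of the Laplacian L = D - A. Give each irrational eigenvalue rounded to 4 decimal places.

[0, 0.2538, 0.5472, 1, 1.4689, 2.4066, 3.1504, 5.1732]

Reading degrees in the order [0, 1, 2, 3, 4, 5, 6, 7] gives [4, 2, 1, 1, 2, 1, 1, 2]; set D = diag(4, 2, 1, 1, 2, 1, 1, 2) and form L = D - A. Diagonalising L (or applying a numerical eigensolver to the 8x8 matrix) gives the spectrum above. The largest eigenvalue, 5.1732, is at most the vertex count 8. There is one zero in the spectrum, matching the 1 component.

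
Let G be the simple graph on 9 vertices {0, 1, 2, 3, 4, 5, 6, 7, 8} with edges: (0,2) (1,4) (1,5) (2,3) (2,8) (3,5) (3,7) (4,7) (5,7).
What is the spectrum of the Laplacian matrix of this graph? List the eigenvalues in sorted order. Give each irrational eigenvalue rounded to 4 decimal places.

Each diagonal entry of L is the vertex degree and each off-diagonal entry is -1 where an edge is present, 0 otherwise; in the order [0, 1, 2, 3, 4, 5, 6, 7, 8] the diagonal is [1, 2, 3, 3, 2, 3, 0, 3, 1]. L is symmetric positive semidefinite, so every eigenvalue is real and nonnegative. The 2 zero eigenvalues correspond to the 2 connected components. The eigenvalues sum to 18, which equals trace(L) = 2|E|.

[0, 0, 0.3065, 1, 1.6703, 2.3820, 3.3297, 4.6180, 4.6935]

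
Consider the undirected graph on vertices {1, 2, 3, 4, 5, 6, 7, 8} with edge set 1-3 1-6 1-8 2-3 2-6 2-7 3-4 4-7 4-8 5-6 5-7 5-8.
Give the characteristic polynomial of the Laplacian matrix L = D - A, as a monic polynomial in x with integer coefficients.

Reading degrees in the order [1, 2, 3, 4, 5, 6, 7, 8] gives [3, 3, 3, 3, 3, 3, 3, 3]; set D = diag(3, 3, 3, 3, 3, 3, 3, 3) and form L = D - A. L has integer entries, so p(x) = det(xI - L) has integer coefficients. Expanding the determinant yields x^8 - 24x^7 + 240x^6 - 1296x^5 + 4080x^4 - 7488x^3 + 7424x^2 - 3072x. Since p(0) = det(-L) = 0, x divides p(x). The eigenvalues sum to 24, which equals trace(L) = 2|E|.

x^8 - 24x^7 + 240x^6 - 1296x^5 + 4080x^4 - 7488x^3 + 7424x^2 - 3072x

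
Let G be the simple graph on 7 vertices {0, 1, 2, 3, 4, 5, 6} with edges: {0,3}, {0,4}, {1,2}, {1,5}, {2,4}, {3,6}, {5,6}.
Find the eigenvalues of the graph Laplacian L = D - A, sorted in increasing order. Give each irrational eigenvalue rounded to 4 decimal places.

[0, 0.7530, 0.7530, 2.4450, 2.4450, 3.8019, 3.8019]

Each diagonal entry of L is the vertex degree and each off-diagonal entry is -1 where an edge is present, 0 otherwise; in the order [0, 1, 2, 3, 4, 5, 6] the diagonal is [2, 2, 2, 2, 2, 2, 2]. Since every row of L sums to 0, the all-ones vector is in the kernel and 0 is an eigenvalue. The single zero eigenvalue shows the graph is connected. The largest eigenvalue, 3.8019, is at most the vertex count 7. The eigenvalues sum to 14, which equals trace(L) = 2|E|.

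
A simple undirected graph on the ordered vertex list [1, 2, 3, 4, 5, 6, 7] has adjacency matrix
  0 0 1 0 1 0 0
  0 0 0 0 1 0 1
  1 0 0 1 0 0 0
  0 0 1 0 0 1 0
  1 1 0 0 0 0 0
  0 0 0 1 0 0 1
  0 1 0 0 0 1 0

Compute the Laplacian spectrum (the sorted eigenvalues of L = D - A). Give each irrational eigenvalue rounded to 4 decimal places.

[0, 0.7530, 0.7530, 2.4450, 2.4450, 3.8019, 3.8019]

Reading degrees in the order [1, 2, 3, 4, 5, 6, 7] gives [2, 2, 2, 2, 2, 2, 2]; set D = diag(2, 2, 2, 2, 2, 2, 2) and form L = D - A. L is symmetric positive semidefinite, so every eigenvalue is real and nonnegative. The single zero eigenvalue shows the graph is connected. The largest eigenvalue, 3.8019, is at most the vertex count 7. There is one zero in the spectrum, matching the 1 component.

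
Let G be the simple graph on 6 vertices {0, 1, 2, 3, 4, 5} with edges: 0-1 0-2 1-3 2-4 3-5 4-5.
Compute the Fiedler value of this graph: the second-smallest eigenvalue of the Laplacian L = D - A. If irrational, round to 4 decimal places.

1

Reading degrees in the order [0, 1, 2, 3, 4, 5] gives [2, 2, 2, 2, 2, 2]; set D = diag(2, 2, 2, 2, 2, 2) and form L = D - A. Computing the eigenvalues of L and sorting gives [0, 1, 1, 3, 3, 4]. The Fiedler value lambda_2 = 1 is strictly positive, so the graph is connected. The eigenvalues sum to 12, which equals trace(L) = 2|E|.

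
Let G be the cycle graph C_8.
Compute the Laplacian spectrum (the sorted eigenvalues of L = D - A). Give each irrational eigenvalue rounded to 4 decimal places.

The graph has 8 vertices and degree multiset [2, 2, 2, 2, 2, 2, 2, 2]; D is the diagonal matrix of degrees and L = D - A. The multiplicity of 0 as a Laplacian eigenvalue equals the number of connected components. The single zero eigenvalue shows the graph is connected. By the matrix-tree theorem the graph has (1/8) * product of the nonzero eigenvalues = 8 spanning trees.

[0, 0.5858, 0.5858, 2, 2, 3.4142, 3.4142, 4]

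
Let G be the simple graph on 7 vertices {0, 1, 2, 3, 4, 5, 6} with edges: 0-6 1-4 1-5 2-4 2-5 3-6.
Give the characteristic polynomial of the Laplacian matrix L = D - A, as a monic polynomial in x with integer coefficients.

x^7 - 12x^6 + 55x^5 - 120x^4 + 124x^3 - 48x^2

Each diagonal entry of L is the vertex degree and each off-diagonal entry is -1 where an edge is present, 0 otherwise; in the order [0, 1, 2, 3, 4, 5, 6] the diagonal is [1, 2, 2, 1, 2, 2, 2]. Computing det(xI - L) by cofactor expansion (or equivalently via sum-over-permutations) gives x^7 - 12x^6 + 55x^5 - 120x^4 + 124x^3 - 48x^2. The coefficient of x^6 equals -trace(L) = -12, matching the sum of degrees. The largest eigenvalue, 4, is at most the vertex count 7.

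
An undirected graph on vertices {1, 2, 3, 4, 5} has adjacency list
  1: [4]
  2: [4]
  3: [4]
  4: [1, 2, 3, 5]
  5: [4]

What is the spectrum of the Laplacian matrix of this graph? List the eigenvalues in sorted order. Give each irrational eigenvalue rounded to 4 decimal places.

[0, 1, 1, 1, 5]

Reading degrees in the order [1, 2, 3, 4, 5] gives [1, 1, 1, 4, 1]; set D = diag(1, 1, 1, 4, 1) and form L = D - A. Since every row of L sums to 0, the all-ones vector is in the kernel and 0 is an eigenvalue. There is one zero in the spectrum, matching the 1 component.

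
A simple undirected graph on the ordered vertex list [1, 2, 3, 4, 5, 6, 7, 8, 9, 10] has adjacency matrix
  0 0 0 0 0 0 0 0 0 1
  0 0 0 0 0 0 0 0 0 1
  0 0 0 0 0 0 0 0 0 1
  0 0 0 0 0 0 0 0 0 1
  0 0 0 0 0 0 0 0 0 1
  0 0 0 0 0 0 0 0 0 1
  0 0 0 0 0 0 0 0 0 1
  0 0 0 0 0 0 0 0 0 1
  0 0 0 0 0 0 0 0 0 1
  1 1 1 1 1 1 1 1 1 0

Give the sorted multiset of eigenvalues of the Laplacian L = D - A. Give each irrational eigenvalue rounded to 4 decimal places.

Reading degrees in the order [1, 2, 3, 4, 5, 6, 7, 8, 9, 10] gives [1, 1, 1, 1, 1, 1, 1, 1, 1, 9]; set D = diag(1, 1, 1, 1, 1, 1, 1, 1, 1, 9) and form L = D - A. The multiplicity of 0 as a Laplacian eigenvalue equals the number of connected components. There is one zero in the spectrum, matching the 1 component.

[0, 1, 1, 1, 1, 1, 1, 1, 1, 10]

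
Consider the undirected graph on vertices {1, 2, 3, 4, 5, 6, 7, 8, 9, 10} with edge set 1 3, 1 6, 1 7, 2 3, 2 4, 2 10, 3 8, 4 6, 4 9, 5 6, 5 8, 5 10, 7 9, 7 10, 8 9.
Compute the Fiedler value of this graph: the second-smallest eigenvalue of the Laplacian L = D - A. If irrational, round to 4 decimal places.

2

Reading degrees in the order [1, 2, 3, 4, 5, 6, 7, 8, 9, 10] gives [3, 3, 3, 3, 3, 3, 3, 3, 3, 3]; set D = diag(3, 3, 3, 3, 3, 3, 3, 3, 3, 3) and form L = D - A. The sorted Laplacian eigenvalues are [0, 2, 2, 2, 2, 2, 5, 5, 5, 5]; the algebraic connectivity is the second entry, 2. There is one zero in the spectrum, matching the 1 component. The eigenvalues sum to 30, which equals trace(L) = 2|E|.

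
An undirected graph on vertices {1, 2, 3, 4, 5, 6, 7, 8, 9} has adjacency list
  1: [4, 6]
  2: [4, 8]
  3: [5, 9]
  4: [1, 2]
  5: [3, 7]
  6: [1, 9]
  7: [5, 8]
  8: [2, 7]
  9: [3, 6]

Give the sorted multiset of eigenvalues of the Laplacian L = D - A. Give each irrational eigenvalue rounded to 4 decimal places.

[0, 0.4679, 0.4679, 1.6527, 1.6527, 3, 3, 3.8794, 3.8794]

Each diagonal entry of L is the vertex degree and each off-diagonal entry is -1 where an edge is present, 0 otherwise; in the order [1, 2, 3, 4, 5, 6, 7, 8, 9] the diagonal is [2, 2, 2, 2, 2, 2, 2, 2, 2]. The multiplicity of 0 as a Laplacian eigenvalue equals the number of connected components. The single zero eigenvalue shows the graph is connected. The eigenvalues sum to 18, which equals trace(L) = 2|E|.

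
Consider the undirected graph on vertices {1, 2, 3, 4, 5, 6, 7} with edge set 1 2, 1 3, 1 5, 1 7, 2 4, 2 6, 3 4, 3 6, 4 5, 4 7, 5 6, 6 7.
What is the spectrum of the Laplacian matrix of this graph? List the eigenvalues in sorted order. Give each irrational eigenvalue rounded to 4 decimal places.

With the vertex order [1, 2, 3, 4, 5, 6, 7], the degrees are [4, 3, 3, 4, 3, 4, 3], giving D = diag(4, 3, 3, 4, 3, 4, 3) and L = D - A. Diagonalising L (or applying a numerical eigensolver to the 7x7 matrix) gives the spectrum above. There is one zero in the spectrum, matching the 1 component.

[0, 3, 3, 3, 4, 4, 7]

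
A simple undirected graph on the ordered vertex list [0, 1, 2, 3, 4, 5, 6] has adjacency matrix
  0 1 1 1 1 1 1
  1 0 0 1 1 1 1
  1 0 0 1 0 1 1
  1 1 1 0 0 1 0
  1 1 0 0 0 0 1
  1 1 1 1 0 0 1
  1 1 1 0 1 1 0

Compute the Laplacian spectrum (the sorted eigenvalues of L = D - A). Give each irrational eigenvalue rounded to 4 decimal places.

Each diagonal entry of L is the vertex degree and each off-diagonal entry is -1 where an edge is present, 0 otherwise; in the order [0, 1, 2, 3, 4, 5, 6] the diagonal is [6, 5, 4, 4, 3, 5, 5]. Diagonalising L (or applying a numerical eigensolver to the 7x7 matrix) gives the spectrum above.

[0, 2.6972, 4.3820, 5, 6.3028, 6.6180, 7]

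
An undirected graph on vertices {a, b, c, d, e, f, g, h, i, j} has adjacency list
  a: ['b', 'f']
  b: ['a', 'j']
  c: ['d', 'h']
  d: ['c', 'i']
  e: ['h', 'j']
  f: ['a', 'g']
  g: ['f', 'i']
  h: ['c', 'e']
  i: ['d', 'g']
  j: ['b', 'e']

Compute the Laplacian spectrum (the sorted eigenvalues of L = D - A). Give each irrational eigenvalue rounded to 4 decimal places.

[0, 0.3820, 0.3820, 1.3820, 1.3820, 2.6180, 2.6180, 3.6180, 3.6180, 4]

Reading degrees in the order [a, b, c, d, e, f, g, h, i, j] gives [2, 2, 2, 2, 2, 2, 2, 2, 2, 2]; set D = diag(2, 2, 2, 2, 2, 2, 2, 2, 2, 2) and form L = D - A. Since every row of L sums to 0, the all-ones vector is in the kernel and 0 is an eigenvalue. The largest eigenvalue, 4, is at most the vertex count 10. The eigenvalues sum to 20, which equals trace(L) = 2|E|.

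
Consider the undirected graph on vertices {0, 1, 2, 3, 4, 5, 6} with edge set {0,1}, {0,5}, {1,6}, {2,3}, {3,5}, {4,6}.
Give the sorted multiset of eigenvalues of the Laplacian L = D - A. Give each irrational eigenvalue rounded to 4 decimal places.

Reading degrees in the order [0, 1, 2, 3, 4, 5, 6] gives [2, 2, 1, 2, 1, 2, 2]; set D = diag(2, 2, 1, 2, 1, 2, 2) and form L = D - A. The multiplicity of 0 as a Laplacian eigenvalue equals the number of connected components. The largest eigenvalue, 3.8019, is at most the vertex count 7.

[0, 0.1981, 0.7530, 1.5550, 2.4450, 3.2470, 3.8019]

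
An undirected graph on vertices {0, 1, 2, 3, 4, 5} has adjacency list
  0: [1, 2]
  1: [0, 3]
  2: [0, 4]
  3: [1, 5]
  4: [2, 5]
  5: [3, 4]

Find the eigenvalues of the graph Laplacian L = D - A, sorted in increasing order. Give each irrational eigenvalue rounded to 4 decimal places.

Each diagonal entry of L is the vertex degree and each off-diagonal entry is -1 where an edge is present, 0 otherwise; in the order [0, 1, 2, 3, 4, 5] the diagonal is [2, 2, 2, 2, 2, 2]. Diagonalising L (or applying a numerical eigensolver to the 6x6 matrix) gives the spectrum above. The single zero eigenvalue shows the graph is connected. The largest eigenvalue, 4, is at most the vertex count 6.

[0, 1, 1, 3, 3, 4]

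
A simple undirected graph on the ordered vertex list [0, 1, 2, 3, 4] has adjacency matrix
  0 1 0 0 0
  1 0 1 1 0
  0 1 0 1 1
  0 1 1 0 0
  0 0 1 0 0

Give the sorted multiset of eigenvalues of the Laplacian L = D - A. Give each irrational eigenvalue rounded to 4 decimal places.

[0, 0.6972, 1.3820, 3.6180, 4.3028]

With the vertex order [0, 1, 2, 3, 4], the degrees are [1, 3, 3, 2, 1], giving D = diag(1, 3, 3, 2, 1) and L = D - A. Diagonalising L (or applying a numerical eigensolver to the 5x5 matrix) gives the spectrum above. The single zero eigenvalue shows the graph is connected.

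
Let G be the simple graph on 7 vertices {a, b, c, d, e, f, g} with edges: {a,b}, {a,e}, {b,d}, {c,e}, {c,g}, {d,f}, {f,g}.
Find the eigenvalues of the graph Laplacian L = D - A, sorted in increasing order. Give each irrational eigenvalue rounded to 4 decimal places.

[0, 0.7530, 0.7530, 2.4450, 2.4450, 3.8019, 3.8019]

With the vertex order [a, b, c, d, e, f, g], the degrees are [2, 2, 2, 2, 2, 2, 2], giving D = diag(2, 2, 2, 2, 2, 2, 2) and L = D - A. L is symmetric positive semidefinite, so every eigenvalue is real and nonnegative. By the matrix-tree theorem the graph has (1/7) * product of the nonzero eigenvalues = 7 spanning trees.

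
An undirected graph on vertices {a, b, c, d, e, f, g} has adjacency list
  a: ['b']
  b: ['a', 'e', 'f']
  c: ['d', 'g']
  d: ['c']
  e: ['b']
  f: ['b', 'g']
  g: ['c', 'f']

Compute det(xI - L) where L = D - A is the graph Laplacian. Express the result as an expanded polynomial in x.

x^7 - 12x^6 + 54x^5 - 114x^4 + 116x^3 - 52x^2 + 7x

Each diagonal entry of L is the vertex degree and each off-diagonal entry is -1 where an edge is present, 0 otherwise; in the order [a, b, c, d, e, f, g] the diagonal is [1, 3, 2, 1, 1, 2, 2]. L has integer entries, so p(x) = det(xI - L) has integer coefficients. Expanding the determinant yields x^7 - 12x^6 + 54x^5 - 114x^4 + 116x^3 - 52x^2 + 7x. Since p(0) = det(-L) = 0, x divides p(x). The largest eigenvalue, 4.2283, is at most the vertex count 7. By the matrix-tree theorem the graph has (1/7) * product of the nonzero eigenvalues = 1 spanning tree.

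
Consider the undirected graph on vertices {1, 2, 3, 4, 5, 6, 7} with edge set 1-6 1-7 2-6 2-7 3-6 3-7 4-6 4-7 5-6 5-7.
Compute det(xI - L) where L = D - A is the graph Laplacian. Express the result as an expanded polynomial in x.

x^7 - 20x^6 + 155x^5 - 600x^4 + 1240x^3 - 1312x^2 + 560x

Reading degrees in the order [1, 2, 3, 4, 5, 6, 7] gives [2, 2, 2, 2, 2, 5, 5]; set D = diag(2, 2, 2, 2, 2, 5, 5) and form L = D - A. The eigenvalues of L are [0, 2, 2, 2, 2, 5, 7]; the characteristic polynomial is the product of (x - lambda_i), which multiplies out to x^7 - 20x^6 + 155x^5 - 600x^4 + 1240x^3 - 1312x^2 + 560x. The constant term is 0 because L is singular (the all-ones vector lies in its kernel).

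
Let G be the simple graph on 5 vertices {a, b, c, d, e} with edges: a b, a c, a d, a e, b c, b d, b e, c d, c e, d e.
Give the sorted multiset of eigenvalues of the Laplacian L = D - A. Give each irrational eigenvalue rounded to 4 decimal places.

[0, 5, 5, 5, 5]

With the vertex order [a, b, c, d, e], the degrees are [4, 4, 4, 4, 4], giving D = diag(4, 4, 4, 4, 4) and L = D - A. Since every row of L sums to 0, the all-ones vector is in the kernel and 0 is an eigenvalue. The single zero eigenvalue shows the graph is connected. The eigenvalues sum to 20, which equals trace(L) = 2|E|.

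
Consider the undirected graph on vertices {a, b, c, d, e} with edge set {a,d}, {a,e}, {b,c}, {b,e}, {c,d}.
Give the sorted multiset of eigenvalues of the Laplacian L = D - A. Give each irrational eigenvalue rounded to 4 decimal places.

[0, 1.3820, 1.3820, 3.6180, 3.6180]

Each diagonal entry of L is the vertex degree and each off-diagonal entry is -1 where an edge is present, 0 otherwise; in the order [a, b, c, d, e] the diagonal is [2, 2, 2, 2, 2]. L is symmetric positive semidefinite, so every eigenvalue is real and nonnegative. The single zero eigenvalue shows the graph is connected. By the matrix-tree theorem the graph has (1/5) * product of the nonzero eigenvalues = 5 spanning trees.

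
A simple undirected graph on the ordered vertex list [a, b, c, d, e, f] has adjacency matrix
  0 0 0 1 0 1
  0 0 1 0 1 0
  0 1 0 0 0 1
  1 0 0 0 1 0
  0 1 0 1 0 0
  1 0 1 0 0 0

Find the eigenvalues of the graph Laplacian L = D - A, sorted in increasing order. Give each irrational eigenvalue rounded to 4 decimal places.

[0, 1, 1, 3, 3, 4]

Each diagonal entry of L is the vertex degree and each off-diagonal entry is -1 where an edge is present, 0 otherwise; in the order [a, b, c, d, e, f] the diagonal is [2, 2, 2, 2, 2, 2]. Since every row of L sums to 0, the all-ones vector is in the kernel and 0 is an eigenvalue. There is one zero in the spectrum, matching the 1 component.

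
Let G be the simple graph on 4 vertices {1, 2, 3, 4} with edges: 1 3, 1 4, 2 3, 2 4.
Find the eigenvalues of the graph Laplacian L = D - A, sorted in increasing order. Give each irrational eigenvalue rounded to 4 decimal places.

[0, 2, 2, 4]

Each diagonal entry of L is the vertex degree and each off-diagonal entry is -1 where an edge is present, 0 otherwise; in the order [1, 2, 3, 4] the diagonal is [2, 2, 2, 2]. The multiplicity of 0 as a Laplacian eigenvalue equals the number of connected components. The eigenvalues sum to 8, which equals trace(L) = 2|E|. There is one zero in the spectrum, matching the 1 component.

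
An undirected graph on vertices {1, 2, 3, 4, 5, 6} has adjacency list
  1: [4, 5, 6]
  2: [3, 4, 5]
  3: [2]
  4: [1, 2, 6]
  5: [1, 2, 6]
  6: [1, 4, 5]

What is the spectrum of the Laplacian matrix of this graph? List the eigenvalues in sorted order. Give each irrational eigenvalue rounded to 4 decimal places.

Reading degrees in the order [1, 2, 3, 4, 5, 6] gives [3, 3, 1, 3, 3, 3]; set D = diag(3, 3, 1, 3, 3, 3) and form L = D - A. Since every row of L sums to 0, the all-ones vector is in the kernel and 0 is an eigenvalue. The single zero eigenvalue shows the graph is connected. The eigenvalues sum to 16, which equals trace(L) = 2|E|.

[0, 0.7639, 3, 3, 4, 5.2361]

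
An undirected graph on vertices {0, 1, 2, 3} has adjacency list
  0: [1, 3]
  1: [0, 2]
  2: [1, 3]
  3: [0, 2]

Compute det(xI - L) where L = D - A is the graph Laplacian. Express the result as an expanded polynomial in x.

x^4 - 8x^3 + 20x^2 - 16x

Reading degrees in the order [0, 1, 2, 3] gives [2, 2, 2, 2]; set D = diag(2, 2, 2, 2) and form L = D - A. Computing det(xI - L) by cofactor expansion (or equivalently via sum-over-permutations) gives x^4 - 8x^3 + 20x^2 - 16x. The constant term is 0 because L is singular (the all-ones vector lies in its kernel). By the matrix-tree theorem the graph has (1/4) * product of the nonzero eigenvalues = 4 spanning trees.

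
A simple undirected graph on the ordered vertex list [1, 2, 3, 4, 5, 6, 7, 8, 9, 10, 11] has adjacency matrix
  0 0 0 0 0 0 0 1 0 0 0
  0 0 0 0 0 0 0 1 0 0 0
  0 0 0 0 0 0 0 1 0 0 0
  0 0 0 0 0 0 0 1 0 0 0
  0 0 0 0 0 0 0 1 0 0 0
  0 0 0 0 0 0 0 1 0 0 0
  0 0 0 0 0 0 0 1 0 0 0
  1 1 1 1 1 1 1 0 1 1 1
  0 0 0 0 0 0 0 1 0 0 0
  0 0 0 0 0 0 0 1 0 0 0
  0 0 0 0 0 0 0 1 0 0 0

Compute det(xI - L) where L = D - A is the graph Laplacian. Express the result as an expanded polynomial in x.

x^11 - 20x^10 + 135x^9 - 480x^8 + 1050x^7 - 1512x^6 + 1470x^5 - 960x^4 + 405x^3 - 100x^2 + 11x

Each diagonal entry of L is the vertex degree and each off-diagonal entry is -1 where an edge is present, 0 otherwise; in the order [1, 2, 3, 4, 5, 6, 7, 8, 9, 10, 11] the diagonal is [1, 1, 1, 1, 1, 1, 1, 10, 1, 1, 1]. Computing det(xI - L) by cofactor expansion (or equivalently via sum-over-permutations) gives x^11 - 20x^10 + 135x^9 - 480x^8 + 1050x^7 - 1512x^6 + 1470x^5 - 960x^4 + 405x^3 - 100x^2 + 11x. The constant term is 0 because L is singular (the all-ones vector lies in its kernel).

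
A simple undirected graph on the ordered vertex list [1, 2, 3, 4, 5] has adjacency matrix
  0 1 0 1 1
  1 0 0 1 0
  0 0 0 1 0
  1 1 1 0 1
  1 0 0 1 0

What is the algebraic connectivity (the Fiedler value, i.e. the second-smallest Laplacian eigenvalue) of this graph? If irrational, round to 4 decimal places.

Each diagonal entry of L is the vertex degree and each off-diagonal entry is -1 where an edge is present, 0 otherwise; in the order [1, 2, 3, 4, 5] the diagonal is [3, 2, 1, 4, 2]. The sorted Laplacian eigenvalues are [0, 1, 2, 4, 5]; the algebraic connectivity is the second entry, 1. The largest eigenvalue, 5, is at most the vertex count 5.

1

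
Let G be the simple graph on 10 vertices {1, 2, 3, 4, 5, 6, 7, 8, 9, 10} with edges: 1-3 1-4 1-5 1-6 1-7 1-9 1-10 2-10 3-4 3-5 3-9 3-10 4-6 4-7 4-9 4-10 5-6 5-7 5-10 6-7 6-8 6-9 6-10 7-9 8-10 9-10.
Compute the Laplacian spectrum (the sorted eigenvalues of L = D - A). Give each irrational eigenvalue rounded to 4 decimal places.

Each diagonal entry of L is the vertex degree and each off-diagonal entry is -1 where an edge is present, 0 otherwise; in the order [1, 2, 3, 4, 5, 6, 7, 8, 9, 10] the diagonal is [7, 1, 5, 6, 5, 7, 5, 2, 6, 8]. L is symmetric positive semidefinite, so every eigenvalue is real and nonnegative. The single zero eigenvalue shows the graph is connected. The largest eigenvalue, 9.2203, is at most the vertex count 10. There is one zero in the spectrum, matching the 1 component.

[0, 0.9803, 1.9344, 4.7376, 5, 6.7214, 7, 8, 8.4060, 9.2203]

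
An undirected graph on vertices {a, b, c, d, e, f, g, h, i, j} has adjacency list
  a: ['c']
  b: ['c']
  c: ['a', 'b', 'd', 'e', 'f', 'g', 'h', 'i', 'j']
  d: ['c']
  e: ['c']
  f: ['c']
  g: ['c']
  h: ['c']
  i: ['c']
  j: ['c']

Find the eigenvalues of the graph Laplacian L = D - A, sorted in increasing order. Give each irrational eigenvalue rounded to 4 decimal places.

Each diagonal entry of L is the vertex degree and each off-diagonal entry is -1 where an edge is present, 0 otherwise; in the order [a, b, c, d, e, f, g, h, i, j] the diagonal is [1, 1, 9, 1, 1, 1, 1, 1, 1, 1]. Diagonalising L (or applying a numerical eigensolver to the 10x10 matrix) gives the spectrum above. The single zero eigenvalue shows the graph is connected. By the matrix-tree theorem the graph has (1/10) * product of the nonzero eigenvalues = 1 spanning tree.

[0, 1, 1, 1, 1, 1, 1, 1, 1, 10]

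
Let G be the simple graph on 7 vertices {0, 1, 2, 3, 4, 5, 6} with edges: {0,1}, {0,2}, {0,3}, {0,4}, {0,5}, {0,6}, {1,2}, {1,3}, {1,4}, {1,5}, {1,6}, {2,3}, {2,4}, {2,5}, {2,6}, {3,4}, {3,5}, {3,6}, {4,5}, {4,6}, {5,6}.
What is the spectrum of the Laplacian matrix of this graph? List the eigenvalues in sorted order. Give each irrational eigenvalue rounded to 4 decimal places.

Reading degrees in the order [0, 1, 2, 3, 4, 5, 6] gives [6, 6, 6, 6, 6, 6, 6]; set D = diag(6, 6, 6, 6, 6, 6, 6) and form L = D - A. Diagonalising L (or applying a numerical eigensolver to the 7x7 matrix) gives the spectrum above. By the matrix-tree theorem the graph has (1/7) * product of the nonzero eigenvalues = 16807 spanning trees. The eigenvalues sum to 42, which equals trace(L) = 2|E|.

[0, 7, 7, 7, 7, 7, 7]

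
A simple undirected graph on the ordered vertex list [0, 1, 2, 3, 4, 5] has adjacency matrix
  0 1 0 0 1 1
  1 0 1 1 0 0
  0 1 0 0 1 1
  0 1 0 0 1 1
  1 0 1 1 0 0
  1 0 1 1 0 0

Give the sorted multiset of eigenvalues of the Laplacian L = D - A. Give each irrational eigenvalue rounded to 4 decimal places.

Reading degrees in the order [0, 1, 2, 3, 4, 5] gives [3, 3, 3, 3, 3, 3]; set D = diag(3, 3, 3, 3, 3, 3) and form L = D - A. L is symmetric positive semidefinite, so every eigenvalue is real and nonnegative. The single zero eigenvalue shows the graph is connected. The eigenvalues sum to 18, which equals trace(L) = 2|E|.

[0, 3, 3, 3, 3, 6]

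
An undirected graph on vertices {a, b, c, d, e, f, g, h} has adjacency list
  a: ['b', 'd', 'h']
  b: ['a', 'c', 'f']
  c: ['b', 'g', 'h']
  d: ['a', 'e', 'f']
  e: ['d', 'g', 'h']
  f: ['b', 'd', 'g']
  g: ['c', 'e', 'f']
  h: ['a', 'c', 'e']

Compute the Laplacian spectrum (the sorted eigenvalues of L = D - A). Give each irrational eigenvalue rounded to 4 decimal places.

With the vertex order [a, b, c, d, e, f, g, h], the degrees are [3, 3, 3, 3, 3, 3, 3, 3], giving D = diag(3, 3, 3, 3, 3, 3, 3, 3) and L = D - A. Since every row of L sums to 0, the all-ones vector is in the kernel and 0 is an eigenvalue. The single zero eigenvalue shows the graph is connected. By the matrix-tree theorem the graph has (1/8) * product of the nonzero eigenvalues = 384 spanning trees.

[0, 2, 2, 2, 4, 4, 4, 6]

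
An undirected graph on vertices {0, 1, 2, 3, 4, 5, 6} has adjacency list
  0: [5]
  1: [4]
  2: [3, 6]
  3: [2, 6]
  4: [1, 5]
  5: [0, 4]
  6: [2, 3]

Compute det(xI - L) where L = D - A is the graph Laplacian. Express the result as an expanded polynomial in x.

With the vertex order [0, 1, 2, 3, 4, 5, 6], the degrees are [1, 1, 2, 2, 2, 2, 2], giving D = diag(1, 1, 2, 2, 2, 2, 2) and L = D - A. Computing det(xI - L) by cofactor expansion (or equivalently via sum-over-permutations) gives x^7 - 12x^6 + 55x^5 - 118x^4 + 114x^3 - 36x^2. The constant term is 0 because L is singular (the all-ones vector lies in its kernel). The largest eigenvalue, 3.4142, is at most the vertex count 7.

x^7 - 12x^6 + 55x^5 - 118x^4 + 114x^3 - 36x^2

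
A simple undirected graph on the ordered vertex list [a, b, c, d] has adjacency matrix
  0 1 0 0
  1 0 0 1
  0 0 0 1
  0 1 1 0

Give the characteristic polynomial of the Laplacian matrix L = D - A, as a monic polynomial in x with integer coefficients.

x^4 - 6x^3 + 10x^2 - 4x

With the vertex order [a, b, c, d], the degrees are [1, 2, 1, 2], giving D = diag(1, 2, 1, 2) and L = D - A. Computing det(xI - L) by cofactor expansion (or equivalently via sum-over-permutations) gives x^4 - 6x^3 + 10x^2 - 4x. The constant term is 0 because L is singular (the all-ones vector lies in its kernel). There is one zero in the spectrum, matching the 1 component. The largest eigenvalue, 3.4142, is at most the vertex count 4.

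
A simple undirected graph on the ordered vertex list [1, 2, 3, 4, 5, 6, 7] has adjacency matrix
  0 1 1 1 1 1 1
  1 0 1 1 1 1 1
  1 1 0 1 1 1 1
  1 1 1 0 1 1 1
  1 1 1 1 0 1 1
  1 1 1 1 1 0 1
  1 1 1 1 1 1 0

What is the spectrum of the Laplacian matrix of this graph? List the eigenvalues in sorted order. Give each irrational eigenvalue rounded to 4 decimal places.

With the vertex order [1, 2, 3, 4, 5, 6, 7], the degrees are [6, 6, 6, 6, 6, 6, 6], giving D = diag(6, 6, 6, 6, 6, 6, 6) and L = D - A. Since every row of L sums to 0, the all-ones vector is in the kernel and 0 is an eigenvalue. The single zero eigenvalue shows the graph is connected. There is one zero in the spectrum, matching the 1 component. By the matrix-tree theorem the graph has (1/7) * product of the nonzero eigenvalues = 16807 spanning trees.

[0, 7, 7, 7, 7, 7, 7]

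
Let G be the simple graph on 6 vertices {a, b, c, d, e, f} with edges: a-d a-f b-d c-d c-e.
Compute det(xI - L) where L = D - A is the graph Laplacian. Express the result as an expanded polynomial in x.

With the vertex order [a, b, c, d, e, f], the degrees are [2, 1, 2, 3, 1, 1], giving D = diag(2, 1, 2, 3, 1, 1) and L = D - A. Computing det(xI - L) by cofactor expansion (or equivalently via sum-over-permutations) gives x^6 - 10x^5 + 35x^4 - 52x^3 + 31x^2 - 6x. The coefficient of x^5 equals -trace(L) = -10, matching the sum of degrees. The eigenvalues sum to 10, which equals trace(L) = 2|E|.

x^6 - 10x^5 + 35x^4 - 52x^3 + 31x^2 - 6x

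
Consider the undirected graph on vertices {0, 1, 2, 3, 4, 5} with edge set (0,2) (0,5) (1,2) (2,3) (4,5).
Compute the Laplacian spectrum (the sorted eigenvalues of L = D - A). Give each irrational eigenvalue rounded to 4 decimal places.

Reading degrees in the order [0, 1, 2, 3, 4, 5] gives [2, 1, 3, 1, 1, 2]; set D = diag(2, 1, 3, 1, 1, 2) and form L = D - A. L is symmetric positive semidefinite, so every eigenvalue is real and nonnegative. There is one zero in the spectrum, matching the 1 component.

[0, 0.3249, 1, 1.4608, 3, 4.2143]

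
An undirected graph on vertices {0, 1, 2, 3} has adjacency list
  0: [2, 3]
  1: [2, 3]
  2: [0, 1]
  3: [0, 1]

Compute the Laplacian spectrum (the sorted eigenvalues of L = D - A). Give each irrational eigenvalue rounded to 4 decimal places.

[0, 2, 2, 4]

With the vertex order [0, 1, 2, 3], the degrees are [2, 2, 2, 2], giving D = diag(2, 2, 2, 2) and L = D - A. Since every row of L sums to 0, the all-ones vector is in the kernel and 0 is an eigenvalue. The largest eigenvalue, 4, is at most the vertex count 4.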